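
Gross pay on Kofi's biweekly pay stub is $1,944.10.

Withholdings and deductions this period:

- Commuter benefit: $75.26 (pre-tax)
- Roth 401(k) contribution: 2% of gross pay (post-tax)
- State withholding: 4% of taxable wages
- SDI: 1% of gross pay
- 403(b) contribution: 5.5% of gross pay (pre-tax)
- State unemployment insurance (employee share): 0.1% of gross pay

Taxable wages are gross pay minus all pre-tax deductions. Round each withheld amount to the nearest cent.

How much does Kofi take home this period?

$1,631.17

Commuter benefit: $75.26
403(b) contribution: $1,944.10 × 0.055 = $106.93
Pre-tax total = $75.26 + $106.93 = $182.19
Taxable wages = $1,944.10 − $182.19 = $1,761.91
State withholding: $1,761.91 × 0.04 = $70.48
State unemployment insurance (employee share): $1,944.10 × 0.001 = $1.94
SDI: $1,944.10 × 0.01 = $19.44
Roth 401(k) contribution: $1,944.10 × 0.02 = $38.88
Total deductions = $75.26 + $106.93 + $70.48 + $1.94 + $19.44 + $38.88 = $312.93
Net pay = $1,944.10 − $312.93 = $1,631.17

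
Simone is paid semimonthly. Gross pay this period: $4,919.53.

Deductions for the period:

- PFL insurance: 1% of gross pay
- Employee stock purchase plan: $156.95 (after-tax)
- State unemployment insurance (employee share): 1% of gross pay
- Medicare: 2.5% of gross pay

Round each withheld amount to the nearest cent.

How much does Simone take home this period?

$4,541.19

PFL insurance: $4,919.53 × 0.01 = $49.20
State unemployment insurance (employee share): $4,919.53 × 0.01 = $49.20
Medicare: $4,919.53 × 0.025 = $122.99
Employee stock purchase plan: $156.95
Total deductions = $49.20 + $49.20 + $122.99 + $156.95 = $378.34
Net pay = $4,919.53 − $378.34 = $4,541.19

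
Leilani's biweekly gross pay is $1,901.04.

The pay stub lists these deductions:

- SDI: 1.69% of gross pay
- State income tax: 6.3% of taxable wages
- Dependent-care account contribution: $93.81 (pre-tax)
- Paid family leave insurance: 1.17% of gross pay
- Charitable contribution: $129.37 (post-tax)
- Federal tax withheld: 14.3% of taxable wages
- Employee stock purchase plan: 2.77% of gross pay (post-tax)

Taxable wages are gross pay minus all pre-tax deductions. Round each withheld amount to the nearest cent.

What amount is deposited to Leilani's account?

$1,198.54

Dependent-care account contribution: $93.81
Taxable wages = $1,901.04 − $93.81 = $1,807.23
State income tax: $1,807.23 × 0.063 = $113.86
Federal tax withheld: $1,807.23 × 0.143 = $258.43
Paid family leave insurance: $1,901.04 × 0.0117 = $22.24
SDI: $1,901.04 × 0.0169 = $32.13
Charitable contribution: $129.37
Employee stock purchase plan: $1,901.04 × 0.0277 = $52.66
Total deductions = $93.81 + $113.86 + $258.43 + $22.24 + $32.13 + $129.37 + $52.66 = $702.50
Net pay = $1,901.04 − $702.50 = $1,198.54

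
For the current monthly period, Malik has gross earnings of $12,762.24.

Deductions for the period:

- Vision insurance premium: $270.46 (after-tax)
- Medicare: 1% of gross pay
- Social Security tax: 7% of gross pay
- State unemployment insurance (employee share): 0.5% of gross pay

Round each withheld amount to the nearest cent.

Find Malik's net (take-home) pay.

$11,406.99

State unemployment insurance (employee share): $12,762.24 × 0.005 = $63.81
Medicare: $12,762.24 × 0.01 = $127.62
Social Security tax: $12,762.24 × 0.07 = $893.36
Vision insurance premium: $270.46
Total deductions = $63.81 + $127.62 + $893.36 + $270.46 = $1,355.25
Net pay = $12,762.24 − $1,355.25 = $11,406.99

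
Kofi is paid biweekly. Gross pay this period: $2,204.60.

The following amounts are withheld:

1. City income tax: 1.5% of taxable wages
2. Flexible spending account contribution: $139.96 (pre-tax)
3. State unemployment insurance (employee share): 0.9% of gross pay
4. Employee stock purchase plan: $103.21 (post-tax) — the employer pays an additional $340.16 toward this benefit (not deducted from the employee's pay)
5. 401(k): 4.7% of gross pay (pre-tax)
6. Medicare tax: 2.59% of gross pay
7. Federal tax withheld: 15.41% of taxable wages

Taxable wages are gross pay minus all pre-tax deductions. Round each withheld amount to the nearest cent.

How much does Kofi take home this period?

Flexible spending account contribution: $139.96
401(k): $2,204.60 × 0.047 = $103.62
Pre-tax total = $139.96 + $103.62 = $243.58
Taxable wages = $2,204.60 − $243.58 = $1,961.02
City income tax: $1,961.02 × 0.015 = $29.42
Federal tax withheld: $1,961.02 × 0.1541 = $302.19
Medicare tax: $2,204.60 × 0.0259 = $57.10
State unemployment insurance (employee share): $2,204.60 × 0.009 = $19.84
Employee stock purchase plan: $103.21
(Employer's $340.16 toward employee stock purchase plan is not withheld from the employee.)
Total deductions = $139.96 + $103.62 + $29.42 + $302.19 + $57.10 + $19.84 + $103.21 = $755.34
Net pay = $2,204.60 − $755.34 = $1,449.26

$1,449.26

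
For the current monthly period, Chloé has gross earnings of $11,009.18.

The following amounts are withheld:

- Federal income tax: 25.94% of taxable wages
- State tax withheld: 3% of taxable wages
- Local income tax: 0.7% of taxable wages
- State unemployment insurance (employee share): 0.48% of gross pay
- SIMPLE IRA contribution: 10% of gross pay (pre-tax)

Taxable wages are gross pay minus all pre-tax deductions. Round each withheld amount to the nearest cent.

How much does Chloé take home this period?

$6,918.61

SIMPLE IRA contribution: $11,009.18 × 0.1 = $1,100.92
Taxable wages = $11,009.18 − $1,100.92 = $9,908.26
State tax withheld: $9,908.26 × 0.03 = $297.25
Local income tax: $9,908.26 × 0.007 = $69.36
Federal income tax: $9,908.26 × 0.2594 = $2,570.20
State unemployment insurance (employee share): $11,009.18 × 0.0048 = $52.84
Total deductions = $1,100.92 + $297.25 + $69.36 + $2,570.20 + $52.84 = $4,090.57
Net pay = $11,009.18 − $4,090.57 = $6,918.61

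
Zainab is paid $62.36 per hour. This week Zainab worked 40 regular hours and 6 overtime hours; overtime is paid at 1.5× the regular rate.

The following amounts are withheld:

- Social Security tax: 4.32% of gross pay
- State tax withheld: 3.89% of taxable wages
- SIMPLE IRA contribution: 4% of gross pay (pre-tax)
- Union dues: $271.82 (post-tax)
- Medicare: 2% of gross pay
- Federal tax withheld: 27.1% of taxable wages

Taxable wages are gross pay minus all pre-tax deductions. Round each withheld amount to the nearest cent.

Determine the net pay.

$1,559.42

Regular pay: 40 × $62.36 = $2,494.40
Overtime pay: 6 × $62.36 × 1.5 = $561.24
Gross pay = $2,494.40 + $561.24 = $3,055.64
SIMPLE IRA contribution: $3,055.64 × 0.04 = $122.23
Taxable wages = $3,055.64 − $122.23 = $2,933.41
Federal tax withheld: $2,933.41 × 0.271 = $794.95
State tax withheld: $2,933.41 × 0.0389 = $114.11
Social Security tax: $3,055.64 × 0.0432 = $132.00
Medicare: $3,055.64 × 0.02 = $61.11
Union dues: $271.82
Total deductions = $122.23 + $794.95 + $114.11 + $132.00 + $61.11 + $271.82 = $1,496.22
Net pay = $3,055.64 − $1,496.22 = $1,559.42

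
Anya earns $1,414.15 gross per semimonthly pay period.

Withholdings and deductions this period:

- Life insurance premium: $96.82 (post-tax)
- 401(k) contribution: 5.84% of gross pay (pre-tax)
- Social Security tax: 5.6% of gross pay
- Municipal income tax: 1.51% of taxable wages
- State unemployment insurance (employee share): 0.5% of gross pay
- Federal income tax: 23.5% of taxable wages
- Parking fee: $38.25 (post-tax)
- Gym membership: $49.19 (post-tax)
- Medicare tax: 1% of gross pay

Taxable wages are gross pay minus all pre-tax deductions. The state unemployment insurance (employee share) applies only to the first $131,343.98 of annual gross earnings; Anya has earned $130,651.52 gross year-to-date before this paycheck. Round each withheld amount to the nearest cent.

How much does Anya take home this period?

$717.48

401(k) contribution: $1,414.15 × 0.0584 = $82.59
Taxable wages = $1,414.15 − $82.59 = $1,331.56
Federal income tax: $1,331.56 × 0.235 = $312.92
Municipal income tax: $1,331.56 × 0.0151 = $20.11
State unemployment insurance (employee share): only $131,343.98 − $130,651.52 = $692.46 of this check is subject → $692.46 × 0.005 = $3.46
Social Security tax: $1,414.15 × 0.056 = $79.19
Medicare tax: $1,414.15 × 0.01 = $14.14
Life insurance premium: $96.82
Gym membership: $49.19
Parking fee: $38.25
Total deductions = $82.59 + $312.92 + $20.11 + $3.46 + $79.19 + $14.14 + $96.82 + $49.19 + $38.25 = $696.67
Net pay = $1,414.15 − $696.67 = $717.48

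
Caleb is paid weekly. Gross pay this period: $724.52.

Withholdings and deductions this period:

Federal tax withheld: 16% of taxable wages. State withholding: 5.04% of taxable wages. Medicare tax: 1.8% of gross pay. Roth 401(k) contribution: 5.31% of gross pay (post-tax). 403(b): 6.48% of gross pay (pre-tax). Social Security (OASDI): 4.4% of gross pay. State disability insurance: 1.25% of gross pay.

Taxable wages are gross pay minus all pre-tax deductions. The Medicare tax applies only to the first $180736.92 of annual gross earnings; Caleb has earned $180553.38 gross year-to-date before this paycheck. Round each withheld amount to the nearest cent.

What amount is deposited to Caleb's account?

403(b): $724.52 × 0.0648 = $46.95
Taxable wages = $724.52 − $46.95 = $677.57
State withholding: $677.57 × 0.0504 = $34.15
Federal tax withheld: $677.57 × 0.16 = $108.41
State disability insurance: $724.52 × 0.0125 = $9.06
Medicare tax: only $180736.92 − $180553.38 = $183.54 of this check is subject → $183.54 × 0.018 = $3.30
Social Security (OASDI): $724.52 × 0.044 = $31.88
Roth 401(k) contribution: $724.52 × 0.0531 = $38.47
Total deductions = $46.95 + $34.15 + $108.41 + $9.06 + $3.30 + $31.88 + $38.47 = $272.22
Net pay = $724.52 − $272.22 = $452.30

$452.30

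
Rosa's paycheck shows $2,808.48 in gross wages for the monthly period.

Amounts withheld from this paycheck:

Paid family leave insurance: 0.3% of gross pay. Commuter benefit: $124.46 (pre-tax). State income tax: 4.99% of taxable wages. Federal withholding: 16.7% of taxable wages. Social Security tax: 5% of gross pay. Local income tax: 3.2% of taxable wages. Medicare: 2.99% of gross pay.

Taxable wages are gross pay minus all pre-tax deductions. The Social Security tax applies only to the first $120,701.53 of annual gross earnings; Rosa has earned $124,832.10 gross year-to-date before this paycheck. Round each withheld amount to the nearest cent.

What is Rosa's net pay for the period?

$1,923.57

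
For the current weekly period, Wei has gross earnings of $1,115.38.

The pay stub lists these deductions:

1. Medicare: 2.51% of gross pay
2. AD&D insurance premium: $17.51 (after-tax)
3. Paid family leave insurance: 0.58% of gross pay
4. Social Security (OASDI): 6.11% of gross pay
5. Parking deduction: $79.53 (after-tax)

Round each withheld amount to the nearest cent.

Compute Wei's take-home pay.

Paid family leave insurance: $1,115.38 × 0.0058 = $6.47
Social Security (OASDI): $1,115.38 × 0.0611 = $68.15
Medicare: $1,115.38 × 0.0251 = $28.00
AD&D insurance premium: $17.51
Parking deduction: $79.53
Total deductions = $6.47 + $68.15 + $28.00 + $17.51 + $79.53 = $199.66
Net pay = $1,115.38 − $199.66 = $915.72

$915.72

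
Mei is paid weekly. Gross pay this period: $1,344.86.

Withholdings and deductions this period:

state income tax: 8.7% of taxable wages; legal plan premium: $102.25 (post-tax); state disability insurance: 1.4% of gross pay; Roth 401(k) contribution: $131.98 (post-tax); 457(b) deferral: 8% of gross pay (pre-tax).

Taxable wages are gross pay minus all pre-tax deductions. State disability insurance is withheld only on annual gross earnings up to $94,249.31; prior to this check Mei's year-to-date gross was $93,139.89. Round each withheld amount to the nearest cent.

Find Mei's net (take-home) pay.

$879.87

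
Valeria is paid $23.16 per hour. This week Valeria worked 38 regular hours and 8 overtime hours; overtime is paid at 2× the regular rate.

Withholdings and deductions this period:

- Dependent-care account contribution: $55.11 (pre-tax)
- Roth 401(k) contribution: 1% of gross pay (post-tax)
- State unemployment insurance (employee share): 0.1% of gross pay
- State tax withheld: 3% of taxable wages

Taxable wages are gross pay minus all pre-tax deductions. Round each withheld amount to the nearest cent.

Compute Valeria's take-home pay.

$1,145.90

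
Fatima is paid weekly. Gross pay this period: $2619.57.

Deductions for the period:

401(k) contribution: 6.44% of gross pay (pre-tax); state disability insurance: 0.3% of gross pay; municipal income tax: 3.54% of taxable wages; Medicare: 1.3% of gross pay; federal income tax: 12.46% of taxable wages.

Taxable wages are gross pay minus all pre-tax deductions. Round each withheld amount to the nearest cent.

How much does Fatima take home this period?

401(k) contribution: $2619.57 × 0.0644 = $168.70
Taxable wages = $2619.57 − $168.70 = $2450.87
Municipal income tax: $2450.87 × 0.0354 = $86.76
Federal income tax: $2450.87 × 0.1246 = $305.38
State disability insurance: $2619.57 × 0.003 = $7.86
Medicare: $2619.57 × 0.013 = $34.05
Total deductions = $168.70 + $86.76 + $305.38 + $7.86 + $34.05 = $602.75
Net pay = $2619.57 − $602.75 = $2016.82

$2016.82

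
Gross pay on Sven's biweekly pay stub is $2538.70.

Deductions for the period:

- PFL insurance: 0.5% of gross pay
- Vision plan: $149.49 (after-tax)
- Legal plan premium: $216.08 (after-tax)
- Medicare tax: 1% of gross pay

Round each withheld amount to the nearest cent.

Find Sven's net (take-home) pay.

PFL insurance: $2538.70 × 0.005 = $12.69
Medicare tax: $2538.70 × 0.01 = $25.39
Legal plan premium: $216.08
Vision plan: $149.49
Total deductions = $12.69 + $25.39 + $216.08 + $149.49 = $403.65
Net pay = $2538.70 − $403.65 = $2135.05

$2135.05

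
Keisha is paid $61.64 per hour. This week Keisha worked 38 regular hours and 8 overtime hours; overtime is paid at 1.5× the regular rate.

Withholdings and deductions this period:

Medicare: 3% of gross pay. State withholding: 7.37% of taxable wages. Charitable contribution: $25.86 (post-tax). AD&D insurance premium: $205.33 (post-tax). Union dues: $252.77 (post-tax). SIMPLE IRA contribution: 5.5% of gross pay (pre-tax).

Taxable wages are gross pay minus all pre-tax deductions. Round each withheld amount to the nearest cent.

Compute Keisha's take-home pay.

$2,121.42

Regular pay: 38 × $61.64 = $2,342.32
Overtime pay: 8 × $61.64 × 1.5 = $739.68
Gross pay = $2,342.32 + $739.68 = $3,082.00
SIMPLE IRA contribution: $3,082.00 × 0.055 = $169.51
Taxable wages = $3,082.00 − $169.51 = $2,912.49
State withholding: $2,912.49 × 0.0737 = $214.65
Medicare: $3,082.00 × 0.03 = $92.46
AD&D insurance premium: $205.33
Charitable contribution: $25.86
Union dues: $252.77
Total deductions = $169.51 + $214.65 + $92.46 + $205.33 + $25.86 + $252.77 = $960.58
Net pay = $3,082.00 − $960.58 = $2,121.42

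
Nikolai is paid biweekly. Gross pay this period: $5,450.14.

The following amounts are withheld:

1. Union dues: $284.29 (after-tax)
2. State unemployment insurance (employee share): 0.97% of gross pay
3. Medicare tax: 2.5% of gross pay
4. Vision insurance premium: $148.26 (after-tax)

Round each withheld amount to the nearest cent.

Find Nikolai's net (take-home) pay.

$4,828.47

State unemployment insurance (employee share): $5,450.14 × 0.0097 = $52.87
Medicare tax: $5,450.14 × 0.025 = $136.25
Union dues: $284.29
Vision insurance premium: $148.26
Total deductions = $52.87 + $136.25 + $284.29 + $148.26 = $621.67
Net pay = $5,450.14 − $621.67 = $4,828.47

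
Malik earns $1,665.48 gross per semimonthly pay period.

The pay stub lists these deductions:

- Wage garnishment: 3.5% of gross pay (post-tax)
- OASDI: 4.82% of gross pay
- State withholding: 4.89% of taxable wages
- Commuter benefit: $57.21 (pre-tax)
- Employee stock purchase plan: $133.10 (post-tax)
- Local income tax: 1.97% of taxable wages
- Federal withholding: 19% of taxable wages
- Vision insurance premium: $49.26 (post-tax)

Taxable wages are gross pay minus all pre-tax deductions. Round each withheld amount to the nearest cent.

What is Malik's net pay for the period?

Commuter benefit: $57.21
Taxable wages = $1,665.48 − $57.21 = $1,608.27
Federal withholding: $1,608.27 × 0.19 = $305.57
State withholding: $1,608.27 × 0.0489 = $78.64
Local income tax: $1,608.27 × 0.0197 = $31.68
OASDI: $1,665.48 × 0.0482 = $80.28
Vision insurance premium: $49.26
Wage garnishment: $1,665.48 × 0.035 = $58.29
Employee stock purchase plan: $133.10
Total deductions = $57.21 + $305.57 + $78.64 + $31.68 + $80.28 + $49.26 + $58.29 + $133.10 = $794.03
Net pay = $1,665.48 − $794.03 = $871.45

$871.45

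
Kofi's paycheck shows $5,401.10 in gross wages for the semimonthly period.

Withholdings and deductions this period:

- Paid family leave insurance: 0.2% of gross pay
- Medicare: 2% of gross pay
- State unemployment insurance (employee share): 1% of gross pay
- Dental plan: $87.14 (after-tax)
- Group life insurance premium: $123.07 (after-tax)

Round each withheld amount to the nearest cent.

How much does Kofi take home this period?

$5,018.06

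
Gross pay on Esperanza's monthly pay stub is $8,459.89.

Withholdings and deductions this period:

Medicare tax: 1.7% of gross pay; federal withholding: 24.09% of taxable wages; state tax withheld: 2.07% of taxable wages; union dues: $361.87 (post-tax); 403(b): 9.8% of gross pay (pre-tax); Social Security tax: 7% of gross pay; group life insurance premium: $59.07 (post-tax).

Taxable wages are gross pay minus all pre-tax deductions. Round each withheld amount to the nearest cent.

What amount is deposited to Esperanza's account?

403(b): $8,459.89 × 0.098 = $829.07
Taxable wages = $8,459.89 − $829.07 = $7,630.82
State tax withheld: $7,630.82 × 0.0207 = $157.96
Federal withholding: $7,630.82 × 0.2409 = $1,838.26
Social Security tax: $8,459.89 × 0.07 = $592.19
Medicare tax: $8,459.89 × 0.017 = $143.82
Union dues: $361.87
Group life insurance premium: $59.07
Total deductions = $829.07 + $157.96 + $1,838.26 + $592.19 + $143.82 + $361.87 + $59.07 = $3,982.24
Net pay = $8,459.89 − $3,982.24 = $4,477.65

$4,477.65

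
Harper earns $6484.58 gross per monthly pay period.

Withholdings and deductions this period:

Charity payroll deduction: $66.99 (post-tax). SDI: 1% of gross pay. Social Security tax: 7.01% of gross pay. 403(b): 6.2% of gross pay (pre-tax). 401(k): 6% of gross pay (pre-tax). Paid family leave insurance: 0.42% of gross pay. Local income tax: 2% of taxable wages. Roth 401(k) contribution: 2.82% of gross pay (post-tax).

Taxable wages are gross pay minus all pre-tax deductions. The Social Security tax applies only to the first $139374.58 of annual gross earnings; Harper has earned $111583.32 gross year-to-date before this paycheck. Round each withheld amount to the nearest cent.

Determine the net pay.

$4783.08

403(b): $6484.58 × 0.062 = $402.04
401(k): $6484.58 × 0.06 = $389.07
Pre-tax total = $402.04 + $389.07 = $791.11
Taxable wages = $6484.58 − $791.11 = $5693.47
Local income tax: $5693.47 × 0.02 = $113.87
Paid family leave insurance: $6484.58 × 0.0042 = $27.24
SDI: $6484.58 × 0.01 = $64.85
Social Security tax: cap not yet reached, full $6484.58 is subject → $6484.58 × 0.0701 = $454.57
Charity payroll deduction: $66.99
Roth 401(k) contribution: $6484.58 × 0.0282 = $182.87
Total deductions = $402.04 + $389.07 + $113.87 + $27.24 + $64.85 + $454.57 + $66.99 + $182.87 = $1701.50
Net pay = $6484.58 − $1701.50 = $4783.08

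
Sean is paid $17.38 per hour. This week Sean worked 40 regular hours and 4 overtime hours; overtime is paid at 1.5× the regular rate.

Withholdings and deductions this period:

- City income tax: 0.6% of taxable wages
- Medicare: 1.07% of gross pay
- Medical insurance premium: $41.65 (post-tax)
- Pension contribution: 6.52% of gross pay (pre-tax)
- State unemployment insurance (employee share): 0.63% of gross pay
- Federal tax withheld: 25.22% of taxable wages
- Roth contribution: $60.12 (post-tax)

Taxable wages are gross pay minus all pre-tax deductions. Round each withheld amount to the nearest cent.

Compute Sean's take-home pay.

$439.03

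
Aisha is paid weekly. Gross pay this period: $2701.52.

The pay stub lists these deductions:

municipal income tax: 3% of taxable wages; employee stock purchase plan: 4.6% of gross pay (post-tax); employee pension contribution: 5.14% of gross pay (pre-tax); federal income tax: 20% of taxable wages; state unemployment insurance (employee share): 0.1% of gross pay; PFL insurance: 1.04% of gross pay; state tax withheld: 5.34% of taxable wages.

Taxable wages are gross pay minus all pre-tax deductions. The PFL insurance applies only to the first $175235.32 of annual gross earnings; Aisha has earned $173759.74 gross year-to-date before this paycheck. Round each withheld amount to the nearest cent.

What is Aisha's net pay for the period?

$1694.08

Employee pension contribution: $2701.52 × 0.0514 = $138.86
Taxable wages = $2701.52 − $138.86 = $2562.66
Municipal income tax: $2562.66 × 0.03 = $76.88
State tax withheld: $2562.66 × 0.0534 = $136.85
Federal income tax: $2562.66 × 0.2 = $512.53
State unemployment insurance (employee share): $2701.52 × 0.001 = $2.70
PFL insurance: only $175235.32 − $173759.74 = $1475.58 of this check is subject → $1475.58 × 0.0104 = $15.35
Employee stock purchase plan: $2701.52 × 0.046 = $124.27
Total deductions = $138.86 + $76.88 + $136.85 + $512.53 + $2.70 + $15.35 + $124.27 = $1007.44
Net pay = $2701.52 − $1007.44 = $1694.08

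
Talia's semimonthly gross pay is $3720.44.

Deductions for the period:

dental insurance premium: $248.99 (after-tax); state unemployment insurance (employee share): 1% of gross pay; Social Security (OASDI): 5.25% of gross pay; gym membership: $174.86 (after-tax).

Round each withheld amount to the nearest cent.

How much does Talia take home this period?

$3064.07

Social Security (OASDI): $3720.44 × 0.0525 = $195.32
State unemployment insurance (employee share): $3720.44 × 0.01 = $37.20
Gym membership: $174.86
Dental insurance premium: $248.99
Total deductions = $195.32 + $37.20 + $174.86 + $248.99 = $656.37
Net pay = $3720.44 − $656.37 = $3064.07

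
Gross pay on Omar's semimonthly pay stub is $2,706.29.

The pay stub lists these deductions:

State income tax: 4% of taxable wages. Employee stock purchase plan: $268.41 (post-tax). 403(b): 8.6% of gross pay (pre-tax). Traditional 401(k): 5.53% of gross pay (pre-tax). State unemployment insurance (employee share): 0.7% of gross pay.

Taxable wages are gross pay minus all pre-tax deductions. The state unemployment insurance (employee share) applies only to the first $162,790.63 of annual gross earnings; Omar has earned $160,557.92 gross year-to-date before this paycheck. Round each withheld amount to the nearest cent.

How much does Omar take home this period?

$1,946.89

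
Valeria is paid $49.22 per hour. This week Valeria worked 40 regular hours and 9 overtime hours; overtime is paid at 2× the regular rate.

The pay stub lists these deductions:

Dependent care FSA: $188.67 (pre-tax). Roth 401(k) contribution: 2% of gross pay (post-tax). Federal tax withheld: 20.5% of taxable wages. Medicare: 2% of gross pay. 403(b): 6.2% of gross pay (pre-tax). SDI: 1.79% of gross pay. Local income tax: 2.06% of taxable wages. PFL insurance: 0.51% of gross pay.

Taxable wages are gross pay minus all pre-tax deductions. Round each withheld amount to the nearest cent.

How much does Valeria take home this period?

Regular pay: 40 × $49.22 = $1,968.80
Overtime pay: 9 × $49.22 × 2 = $885.96
Gross pay = $1,968.80 + $885.96 = $2,854.76
403(b): $2,854.76 × 0.062 = $177.00
Dependent care FSA: $188.67
Pre-tax total = $177.00 + $188.67 = $365.67
Taxable wages = $2,854.76 − $365.67 = $2,489.09
Local income tax: $2,489.09 × 0.0206 = $51.28
Federal tax withheld: $2,489.09 × 0.205 = $510.26
PFL insurance: $2,854.76 × 0.0051 = $14.56
SDI: $2,854.76 × 0.0179 = $51.10
Medicare: $2,854.76 × 0.02 = $57.10
Roth 401(k) contribution: $2,854.76 × 0.02 = $57.10
Total deductions = $177.00 + $188.67 + $51.28 + $510.26 + $14.56 + $51.10 + $57.10 + $57.10 = $1,107.07
Net pay = $2,854.76 − $1,107.07 = $1,747.69

$1,747.69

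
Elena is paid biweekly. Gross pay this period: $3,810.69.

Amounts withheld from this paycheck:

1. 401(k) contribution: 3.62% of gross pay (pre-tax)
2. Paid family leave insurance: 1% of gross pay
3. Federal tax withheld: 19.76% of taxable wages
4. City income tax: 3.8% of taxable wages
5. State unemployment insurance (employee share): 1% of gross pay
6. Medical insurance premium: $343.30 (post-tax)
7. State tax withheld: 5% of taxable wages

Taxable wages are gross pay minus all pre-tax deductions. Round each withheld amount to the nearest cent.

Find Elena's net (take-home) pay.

$2,204.29

401(k) contribution: $3,810.69 × 0.0362 = $137.95
Taxable wages = $3,810.69 − $137.95 = $3,672.74
State tax withheld: $3,672.74 × 0.05 = $183.64
Federal tax withheld: $3,672.74 × 0.1976 = $725.73
City income tax: $3,672.74 × 0.038 = $139.56
State unemployment insurance (employee share): $3,810.69 × 0.01 = $38.11
Paid family leave insurance: $3,810.69 × 0.01 = $38.11
Medical insurance premium: $343.30
Total deductions = $137.95 + $183.64 + $725.73 + $139.56 + $38.11 + $38.11 + $343.30 = $1,606.40
Net pay = $3,810.69 − $1,606.40 = $2,204.29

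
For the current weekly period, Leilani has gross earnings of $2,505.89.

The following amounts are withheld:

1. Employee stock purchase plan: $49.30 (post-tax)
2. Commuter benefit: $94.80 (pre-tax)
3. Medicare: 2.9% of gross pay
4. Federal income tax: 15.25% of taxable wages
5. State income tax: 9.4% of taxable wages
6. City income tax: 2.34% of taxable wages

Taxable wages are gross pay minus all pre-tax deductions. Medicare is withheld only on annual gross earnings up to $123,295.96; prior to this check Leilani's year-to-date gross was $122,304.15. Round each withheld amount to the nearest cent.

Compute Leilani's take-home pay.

Commuter benefit: $94.80
Taxable wages = $2,505.89 − $94.80 = $2,411.09
City income tax: $2,411.09 × 0.0234 = $56.42
Federal income tax: $2,411.09 × 0.1525 = $367.69
State income tax: $2,411.09 × 0.094 = $226.64
Medicare: only $123,295.96 − $122,304.15 = $991.81 of this check is subject → $991.81 × 0.029 = $28.76
Employee stock purchase plan: $49.30
Total deductions = $94.80 + $56.42 + $367.69 + $226.64 + $28.76 + $49.30 = $823.61
Net pay = $2,505.89 − $823.61 = $1,682.28

$1,682.28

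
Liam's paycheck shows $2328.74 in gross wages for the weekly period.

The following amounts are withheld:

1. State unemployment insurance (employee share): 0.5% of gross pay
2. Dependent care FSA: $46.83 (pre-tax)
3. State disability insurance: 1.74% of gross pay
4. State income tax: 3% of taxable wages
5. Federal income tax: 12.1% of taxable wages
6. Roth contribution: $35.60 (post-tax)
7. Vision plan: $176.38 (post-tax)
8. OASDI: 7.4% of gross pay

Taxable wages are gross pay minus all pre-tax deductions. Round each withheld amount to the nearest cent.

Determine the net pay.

Dependent care FSA: $46.83
Taxable wages = $2328.74 − $46.83 = $2281.91
Federal income tax: $2281.91 × 0.121 = $276.11
State income tax: $2281.91 × 0.03 = $68.46
State disability insurance: $2328.74 × 0.0174 = $40.52
OASDI: $2328.74 × 0.074 = $172.33
State unemployment insurance (employee share): $2328.74 × 0.005 = $11.64
Vision plan: $176.38
Roth contribution: $35.60
Total deductions = $46.83 + $276.11 + $68.46 + $40.52 + $172.33 + $11.64 + $176.38 + $35.60 = $827.87
Net pay = $2328.74 − $827.87 = $1500.87

$1500.87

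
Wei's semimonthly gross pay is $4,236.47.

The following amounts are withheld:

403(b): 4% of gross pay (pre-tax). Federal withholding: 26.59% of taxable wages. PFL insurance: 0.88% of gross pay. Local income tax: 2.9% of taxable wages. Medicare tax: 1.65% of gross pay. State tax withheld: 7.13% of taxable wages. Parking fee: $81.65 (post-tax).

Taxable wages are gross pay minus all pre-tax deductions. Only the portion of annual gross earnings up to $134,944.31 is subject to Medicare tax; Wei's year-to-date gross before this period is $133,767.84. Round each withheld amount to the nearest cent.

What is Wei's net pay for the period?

$2,439.33

403(b): $4,236.47 × 0.04 = $169.46
Taxable wages = $4,236.47 − $169.46 = $4,067.01
Local income tax: $4,067.01 × 0.029 = $117.94
State tax withheld: $4,067.01 × 0.0713 = $289.98
Federal withholding: $4,067.01 × 0.2659 = $1,081.42
Medicare tax: only $134,944.31 − $133,767.84 = $1,176.47 of this check is subject → $1,176.47 × 0.0165 = $19.41
PFL insurance: $4,236.47 × 0.0088 = $37.28
Parking fee: $81.65
Total deductions = $169.46 + $117.94 + $289.98 + $1,081.42 + $19.41 + $37.28 + $81.65 = $1,797.14
Net pay = $4,236.47 − $1,797.14 = $2,439.33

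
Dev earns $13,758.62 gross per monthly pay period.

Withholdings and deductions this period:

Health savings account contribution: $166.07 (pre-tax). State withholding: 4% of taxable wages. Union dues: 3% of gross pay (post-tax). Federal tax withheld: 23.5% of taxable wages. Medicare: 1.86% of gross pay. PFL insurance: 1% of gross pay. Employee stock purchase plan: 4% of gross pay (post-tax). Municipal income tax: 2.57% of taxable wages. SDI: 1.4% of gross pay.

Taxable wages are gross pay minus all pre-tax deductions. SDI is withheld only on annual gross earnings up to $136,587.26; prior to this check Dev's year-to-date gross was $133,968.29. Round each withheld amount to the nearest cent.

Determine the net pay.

Health savings account contribution: $166.07
Taxable wages = $13,758.62 − $166.07 = $13,592.55
Federal tax withheld: $13,592.55 × 0.235 = $3,194.25
Municipal income tax: $13,592.55 × 0.0257 = $349.33
State withholding: $13,592.55 × 0.04 = $543.70
SDI: only $136,587.26 − $133,968.29 = $2,618.97 of this check is subject → $2,618.97 × 0.014 = $36.67
Medicare: $13,758.62 × 0.0186 = $255.91
PFL insurance: $13,758.62 × 0.01 = $137.59
Union dues: $13,758.62 × 0.03 = $412.76
Employee stock purchase plan: $13,758.62 × 0.04 = $550.34
Total deductions = $166.07 + $3,194.25 + $349.33 + $543.70 + $36.67 + $255.91 + $137.59 + $412.76 + $550.34 = $5,646.62
Net pay = $13,758.62 − $5,646.62 = $8,112.00

$8,112.00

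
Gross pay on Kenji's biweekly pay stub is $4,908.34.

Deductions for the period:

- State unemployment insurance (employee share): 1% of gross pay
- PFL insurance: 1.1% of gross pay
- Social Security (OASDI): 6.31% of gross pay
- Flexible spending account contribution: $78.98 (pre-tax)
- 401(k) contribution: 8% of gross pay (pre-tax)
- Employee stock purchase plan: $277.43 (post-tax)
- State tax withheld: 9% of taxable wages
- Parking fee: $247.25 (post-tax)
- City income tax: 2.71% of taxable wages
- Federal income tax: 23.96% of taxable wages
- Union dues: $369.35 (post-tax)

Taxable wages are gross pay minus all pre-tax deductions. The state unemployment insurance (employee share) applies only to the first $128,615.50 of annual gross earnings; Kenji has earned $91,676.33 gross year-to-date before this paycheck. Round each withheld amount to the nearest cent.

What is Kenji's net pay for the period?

Flexible spending account contribution: $78.98
401(k) contribution: $4,908.34 × 0.08 = $392.67
Pre-tax total = $78.98 + $392.67 = $471.65
Taxable wages = $4,908.34 − $471.65 = $4,436.69
State tax withheld: $4,436.69 × 0.09 = $399.30
City income tax: $4,436.69 × 0.0271 = $120.23
Federal income tax: $4,436.69 × 0.2396 = $1,063.03
PFL insurance: $4,908.34 × 0.011 = $53.99
State unemployment insurance (employee share): cap not yet reached, full $4,908.34 is subject → $4,908.34 × 0.01 = $49.08
Social Security (OASDI): $4,908.34 × 0.0631 = $309.72
Union dues: $369.35
Parking fee: $247.25
Employee stock purchase plan: $277.43
Total deductions = $78.98 + $392.67 + $399.30 + $120.23 + $1,063.03 + $53.99 + $49.08 + $309.72 + $369.35 + $247.25 + $277.43 = $3,361.03
Net pay = $4,908.34 − $3,361.03 = $1,547.31

$1,547.31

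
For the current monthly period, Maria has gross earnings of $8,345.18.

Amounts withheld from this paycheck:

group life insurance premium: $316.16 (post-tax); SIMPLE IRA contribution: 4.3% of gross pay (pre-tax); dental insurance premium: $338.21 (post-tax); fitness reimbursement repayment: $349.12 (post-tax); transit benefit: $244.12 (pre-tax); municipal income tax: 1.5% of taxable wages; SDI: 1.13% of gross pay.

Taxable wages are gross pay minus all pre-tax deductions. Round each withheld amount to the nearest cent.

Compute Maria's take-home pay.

$6,528.30

Transit benefit: $244.12
SIMPLE IRA contribution: $8,345.18 × 0.043 = $358.84
Pre-tax total = $244.12 + $358.84 = $602.96
Taxable wages = $8,345.18 − $602.96 = $7,742.22
Municipal income tax: $7,742.22 × 0.015 = $116.13
SDI: $8,345.18 × 0.0113 = $94.30
Dental insurance premium: $338.21
Group life insurance premium: $316.16
Fitness reimbursement repayment: $349.12
Total deductions = $244.12 + $358.84 + $116.13 + $94.30 + $338.21 + $316.16 + $349.12 = $1,816.88
Net pay = $8,345.18 − $1,816.88 = $6,528.30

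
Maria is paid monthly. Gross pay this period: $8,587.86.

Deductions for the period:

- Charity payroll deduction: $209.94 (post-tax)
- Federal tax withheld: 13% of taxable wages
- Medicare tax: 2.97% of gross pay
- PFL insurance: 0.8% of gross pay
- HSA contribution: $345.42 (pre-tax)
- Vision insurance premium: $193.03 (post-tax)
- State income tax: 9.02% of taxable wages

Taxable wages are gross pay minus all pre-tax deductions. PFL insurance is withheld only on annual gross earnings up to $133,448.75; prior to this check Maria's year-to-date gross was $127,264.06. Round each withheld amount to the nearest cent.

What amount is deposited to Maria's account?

$5,719.94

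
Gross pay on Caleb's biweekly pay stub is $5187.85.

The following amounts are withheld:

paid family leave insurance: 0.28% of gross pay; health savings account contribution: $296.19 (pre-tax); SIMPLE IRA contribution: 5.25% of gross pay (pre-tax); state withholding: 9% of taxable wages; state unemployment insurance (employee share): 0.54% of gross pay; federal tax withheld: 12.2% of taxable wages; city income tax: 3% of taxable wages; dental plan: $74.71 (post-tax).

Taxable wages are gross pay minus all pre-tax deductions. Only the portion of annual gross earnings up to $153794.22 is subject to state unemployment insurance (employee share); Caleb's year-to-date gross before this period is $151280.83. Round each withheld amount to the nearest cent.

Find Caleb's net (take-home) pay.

$3398.62

Health savings account contribution: $296.19
SIMPLE IRA contribution: $5187.85 × 0.0525 = $272.36
Pre-tax total = $296.19 + $272.36 = $568.55
Taxable wages = $5187.85 − $568.55 = $4619.30
State withholding: $4619.30 × 0.09 = $415.74
Federal tax withheld: $4619.30 × 0.122 = $563.55
City income tax: $4619.30 × 0.03 = $138.58
State unemployment insurance (employee share): only $153794.22 − $151280.83 = $2513.39 of this check is subject → $2513.39 × 0.0054 = $13.57
Paid family leave insurance: $5187.85 × 0.0028 = $14.53
Dental plan: $74.71
Total deductions = $296.19 + $272.36 + $415.74 + $563.55 + $138.58 + $13.57 + $14.53 + $74.71 = $1789.23
Net pay = $5187.85 − $1789.23 = $3398.62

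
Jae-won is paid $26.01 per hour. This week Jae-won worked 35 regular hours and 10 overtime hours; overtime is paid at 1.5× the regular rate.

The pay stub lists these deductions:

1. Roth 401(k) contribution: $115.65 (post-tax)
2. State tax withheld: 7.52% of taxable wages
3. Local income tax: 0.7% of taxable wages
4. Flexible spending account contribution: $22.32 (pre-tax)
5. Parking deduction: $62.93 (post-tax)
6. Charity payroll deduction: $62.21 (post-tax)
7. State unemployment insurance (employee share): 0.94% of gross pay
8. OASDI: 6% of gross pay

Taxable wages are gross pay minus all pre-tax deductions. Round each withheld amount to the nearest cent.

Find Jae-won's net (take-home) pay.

$842.07

Regular pay: 35 × $26.01 = $910.35
Overtime pay: 10 × $26.01 × 1.5 = $390.15
Gross pay = $910.35 + $390.15 = $1,300.50
Flexible spending account contribution: $22.32
Taxable wages = $1,300.50 − $22.32 = $1,278.18
State tax withheld: $1,278.18 × 0.0752 = $96.12
Local income tax: $1,278.18 × 0.007 = $8.95
OASDI: $1,300.50 × 0.06 = $78.03
State unemployment insurance (employee share): $1,300.50 × 0.0094 = $12.22
Charity payroll deduction: $62.21
Roth 401(k) contribution: $115.65
Parking deduction: $62.93
Total deductions = $22.32 + $96.12 + $8.95 + $78.03 + $12.22 + $62.21 + $115.65 + $62.93 = $458.43
Net pay = $1,300.50 − $458.43 = $842.07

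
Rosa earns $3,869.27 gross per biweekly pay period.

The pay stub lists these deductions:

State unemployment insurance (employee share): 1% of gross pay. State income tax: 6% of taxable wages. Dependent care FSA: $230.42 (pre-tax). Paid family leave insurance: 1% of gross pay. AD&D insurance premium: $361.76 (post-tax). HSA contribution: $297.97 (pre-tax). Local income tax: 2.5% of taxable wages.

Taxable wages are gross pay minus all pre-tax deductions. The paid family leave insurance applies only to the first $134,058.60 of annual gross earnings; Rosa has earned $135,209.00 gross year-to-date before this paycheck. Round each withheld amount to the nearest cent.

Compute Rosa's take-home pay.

$2,656.46

HSA contribution: $297.97
Dependent care FSA: $230.42
Pre-tax total = $297.97 + $230.42 = $528.39
Taxable wages = $3,869.27 − $528.39 = $3,340.88
Local income tax: $3,340.88 × 0.025 = $83.52
State income tax: $3,340.88 × 0.06 = $200.45
Paid family leave insurance: annual cap $134,058.60 already reached (YTD $135,209.00), so $0.00
State unemployment insurance (employee share): $3,869.27 × 0.01 = $38.69
AD&D insurance premium: $361.76
Total deductions = $297.97 + $230.42 + $83.52 + $200.45 + $0.00 + $38.69 + $361.76 = $1,212.81
Net pay = $3,869.27 − $1,212.81 = $2,656.46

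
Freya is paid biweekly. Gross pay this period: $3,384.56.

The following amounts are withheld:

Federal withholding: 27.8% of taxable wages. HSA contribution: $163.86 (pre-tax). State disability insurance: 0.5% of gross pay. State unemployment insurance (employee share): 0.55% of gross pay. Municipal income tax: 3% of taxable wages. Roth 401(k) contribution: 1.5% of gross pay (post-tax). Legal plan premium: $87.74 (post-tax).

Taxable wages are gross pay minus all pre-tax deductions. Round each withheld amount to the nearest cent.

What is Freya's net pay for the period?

HSA contribution: $163.86
Taxable wages = $3,384.56 − $163.86 = $3,220.70
Municipal income tax: $3,220.70 × 0.03 = $96.62
Federal withholding: $3,220.70 × 0.278 = $895.35
State disability insurance: $3,384.56 × 0.005 = $16.92
State unemployment insurance (employee share): $3,384.56 × 0.0055 = $18.62
Roth 401(k) contribution: $3,384.56 × 0.015 = $50.77
Legal plan premium: $87.74
Total deductions = $163.86 + $96.62 + $895.35 + $16.92 + $18.62 + $50.77 + $87.74 = $1,329.88
Net pay = $3,384.56 − $1,329.88 = $2,054.68

$2,054.68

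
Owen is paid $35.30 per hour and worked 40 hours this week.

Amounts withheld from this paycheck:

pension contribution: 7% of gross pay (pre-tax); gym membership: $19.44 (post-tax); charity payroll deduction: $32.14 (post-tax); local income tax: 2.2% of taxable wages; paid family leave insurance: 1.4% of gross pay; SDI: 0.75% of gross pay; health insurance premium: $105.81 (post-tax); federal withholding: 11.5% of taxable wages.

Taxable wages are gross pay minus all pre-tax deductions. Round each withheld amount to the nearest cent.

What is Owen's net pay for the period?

Gross pay: 40 × $35.30 = $1,412.00
Pension contribution: $1,412.00 × 0.07 = $98.84
Taxable wages = $1,412.00 − $98.84 = $1,313.16
Federal withholding: $1,313.16 × 0.115 = $151.01
Local income tax: $1,313.16 × 0.022 = $28.89
Paid family leave insurance: $1,412.00 × 0.014 = $19.77
SDI: $1,412.00 × 0.0075 = $10.59
Health insurance premium: $105.81
Charity payroll deduction: $32.14
Gym membership: $19.44
Total deductions = $98.84 + $151.01 + $28.89 + $19.77 + $10.59 + $105.81 + $32.14 + $19.44 = $466.49
Net pay = $1,412.00 − $466.49 = $945.51

$945.51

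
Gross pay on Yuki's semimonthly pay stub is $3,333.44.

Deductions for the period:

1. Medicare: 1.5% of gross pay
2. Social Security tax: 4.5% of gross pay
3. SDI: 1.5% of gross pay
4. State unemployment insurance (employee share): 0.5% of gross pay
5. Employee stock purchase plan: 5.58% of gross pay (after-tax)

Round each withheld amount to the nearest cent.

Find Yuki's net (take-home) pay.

$2,880.76

Social Security tax: $3,333.44 × 0.045 = $150.00
Medicare: $3,333.44 × 0.015 = $50.00
SDI: $3,333.44 × 0.015 = $50.00
State unemployment insurance (employee share): $3,333.44 × 0.005 = $16.67
Employee stock purchase plan: $3,333.44 × 0.0558 = $186.01
Total deductions = $150.00 + $50.00 + $50.00 + $16.67 + $186.01 = $452.68
Net pay = $3,333.44 − $452.68 = $2,880.76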